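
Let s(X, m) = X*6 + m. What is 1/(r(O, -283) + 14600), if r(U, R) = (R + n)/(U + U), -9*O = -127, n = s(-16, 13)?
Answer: 127/1852553 ≈ 6.8554e-5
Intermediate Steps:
s(X, m) = m + 6*X (s(X, m) = 6*X + m = m + 6*X)
n = -83 (n = 13 + 6*(-16) = 13 - 96 = -83)
O = 127/9 (O = -1/9*(-127) = 127/9 ≈ 14.111)
r(U, R) = (-83 + R)/(2*U) (r(U, R) = (R - 83)/(U + U) = (-83 + R)/((2*U)) = (-83 + R)*(1/(2*U)) = (-83 + R)/(2*U))
1/(r(O, -283) + 14600) = 1/((-83 - 283)/(2*(127/9)) + 14600) = 1/((1/2)*(9/127)*(-366) + 14600) = 1/(-1647/127 + 14600) = 1/(1852553/127) = 127/1852553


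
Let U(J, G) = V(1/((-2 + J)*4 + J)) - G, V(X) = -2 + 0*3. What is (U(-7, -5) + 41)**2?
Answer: 1936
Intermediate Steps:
V(X) = -2 (V(X) = -2 + 0 = -2)
U(J, G) = -2 - G
(U(-7, -5) + 41)**2 = ((-2 - 1*(-5)) + 41)**2 = ((-2 + 5) + 41)**2 = (3 + 41)**2 = 44**2 = 1936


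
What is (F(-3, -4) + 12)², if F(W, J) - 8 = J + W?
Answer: 169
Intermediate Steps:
F(W, J) = 8 + J + W (F(W, J) = 8 + (J + W) = 8 + J + W)
(F(-3, -4) + 12)² = ((8 - 4 - 3) + 12)² = (1 + 12)² = 13² = 169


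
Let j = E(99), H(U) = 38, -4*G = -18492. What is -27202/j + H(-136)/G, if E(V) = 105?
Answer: -5988136/23115 ≈ -259.06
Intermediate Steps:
G = 4623 (G = -¼*(-18492) = 4623)
j = 105
-27202/j + H(-136)/G = -27202/105 + 38/4623 = -27202*1/105 + 38*(1/4623) = -3886/15 + 38/4623 = -5988136/23115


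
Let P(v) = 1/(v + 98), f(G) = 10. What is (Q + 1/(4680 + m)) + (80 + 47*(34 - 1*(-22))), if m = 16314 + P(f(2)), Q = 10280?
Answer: 29457450284/2267353 ≈ 12992.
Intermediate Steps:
P(v) = 1/(98 + v)
m = 1761913/108 (m = 16314 + 1/(98 + 10) = 16314 + 1/108 = 1761913/108 ≈ 16314.)
(Q + 1/(4680 + m)) + (80 + 47*(34 - 1*(-22))) = (10280 + 1/(4680 + 1761913/108)) + (80 + 47*(34 - 1*(-22))) = (10280 + 1/(2267353/108)) + (80 + 47*(34 + 22)) = (10280 + 108/2267353) + (80 + 47*56) = 23308388948/2267353 + (80 + 2632) = 23308388948/2267353 + 2712 = 29457450284/2267353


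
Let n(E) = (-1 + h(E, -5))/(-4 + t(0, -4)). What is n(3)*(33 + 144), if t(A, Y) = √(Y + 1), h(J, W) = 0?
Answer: 708/19 + 177*I*√3/19 ≈ 37.263 + 16.135*I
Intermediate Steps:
t(A, Y) = √(1 + Y)
n(E) = -1/(-4 + I*√3) (n(E) = (-1 + 0)/(-4 + √(1 - 4)) = -1/(-4 + √(-3)) = -1/(-4 + I*√3))
n(3)*(33 + 144) = (4/19 + I*√3/19)*(33 + 144) = (4/19 + I*√3/19)*177 = 708/19 + 177*I*√3/19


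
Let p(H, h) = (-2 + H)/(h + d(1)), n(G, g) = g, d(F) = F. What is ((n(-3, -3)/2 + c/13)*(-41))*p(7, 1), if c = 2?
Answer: 7175/52 ≈ 137.98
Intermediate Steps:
p(H, h) = (-2 + H)/(1 + h) (p(H, h) = (-2 + H)/(h + 1) = (-2 + H)/(1 + h))
((n(-3, -3)/2 + c/13)*(-41))*p(7, 1) = ((-3/2 + 2/13)*(-41))*((-2 + 7)/(1 + 1)) = ((-3*½ + 2*(1/13))*(-41))*(5/2) = ((-3/2 + 2/13)*(-41))*((½)*5) = -35/26*(-41)*(5/2) = (1435/26)*(5/2) = 7175/52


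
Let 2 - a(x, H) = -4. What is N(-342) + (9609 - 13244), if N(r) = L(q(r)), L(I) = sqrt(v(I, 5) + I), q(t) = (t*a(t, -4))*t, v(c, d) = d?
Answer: -3635 + sqrt(701789) ≈ -2797.3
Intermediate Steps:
a(x, H) = 6 (a(x, H) = 2 - 1*(-4) = 2 + 4 = 6)
q(t) = 6*t**2 (q(t) = (t*6)*t = (6*t)*t = 6*t**2)
L(I) = sqrt(5 + I)
N(r) = sqrt(5 + 6*r**2)
N(-342) + (9609 - 13244) = sqrt(5 + 6*(-342)**2) + (9609 - 13244) = sqrt(5 + 6*116964) - 3635 = sqrt(5 + 701784) - 3635 = sqrt(701789) - 3635 = -3635 + sqrt(701789)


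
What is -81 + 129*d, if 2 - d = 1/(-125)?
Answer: 22254/125 ≈ 178.03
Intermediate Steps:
d = 251/125 (d = 2 - 1/(-125) = 2 - 1*(-1/125) = 2 + 1/125 = 251/125 ≈ 2.0080)
-81 + 129*d = -81 + 129*(251/125) = -81 + 32379/125 = 22254/125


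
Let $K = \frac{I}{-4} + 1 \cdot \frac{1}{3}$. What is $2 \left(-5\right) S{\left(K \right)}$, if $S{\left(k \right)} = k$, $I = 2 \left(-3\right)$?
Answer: $- \frac{55}{3} \approx -18.333$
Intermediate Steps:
$I = -6$
$K = \frac{11}{6}$ ($K = - \frac{6}{-4} + 1 \cdot \frac{1}{3} = \left(-6\right) \left(- \frac{1}{4}\right) + 1 \cdot \frac{1}{3} = \frac{3}{2} + \frac{1}{3} = \frac{11}{6} \approx 1.8333$)
$2 \left(-5\right) S{\left(K \right)} = 2 \left(-5\right) \frac{11}{6} = \left(-10\right) \frac{11}{6} = - \frac{55}{3}$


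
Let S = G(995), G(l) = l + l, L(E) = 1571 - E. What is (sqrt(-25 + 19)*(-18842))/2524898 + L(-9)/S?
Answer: 158/199 - 9421*I*sqrt(6)/1262449 ≈ 0.79397 - 0.018279*I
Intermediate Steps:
G(l) = 2*l
S = 1990 (S = 2*995 = 1990)
(sqrt(-25 + 19)*(-18842))/2524898 + L(-9)/S = (sqrt(-25 + 19)*(-18842))/2524898 + (1571 - 1*(-9))/1990 = (sqrt(-6)*(-18842))*(1/2524898) + (1571 + 9)*(1/1990) = ((I*sqrt(6))*(-18842))*(1/2524898) + 1580*(1/1990) = -18842*I*sqrt(6)*(1/2524898) + 158/199 = -9421*I*sqrt(6)/1262449 + 158/199 = 158/199 - 9421*I*sqrt(6)/1262449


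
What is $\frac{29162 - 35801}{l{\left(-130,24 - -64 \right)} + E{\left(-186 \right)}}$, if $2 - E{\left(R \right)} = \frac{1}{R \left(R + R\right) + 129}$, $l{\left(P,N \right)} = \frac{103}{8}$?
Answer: $- \frac{3681776952}{8249191} \approx -446.32$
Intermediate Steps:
$l{\left(P,N \right)} = \frac{103}{8}$ ($l{\left(P,N \right)} = 103 \cdot \frac{1}{8} = \frac{103}{8}$)
$E{\left(R \right)} = 2 - \frac{1}{129 + 2 R^{2}}$ ($E{\left(R \right)} = 2 - \frac{1}{R \left(R + R\right) + 129} = 2 - \frac{1}{R 2 R + 129} = 2 - \frac{1}{2 R^{2} + 129} = 2 - \frac{1}{129 + 2 R^{2}}$)
$\frac{29162 - 35801}{l{\left(-130,24 - -64 \right)} + E{\left(-186 \right)}} = \frac{29162 - 35801}{\frac{103}{8} + \frac{257 + 4 \left(-186\right)^{2}}{129 + 2 \left(-186\right)^{2}}} = - \frac{6639}{\frac{103}{8} + \frac{257 + 4 \cdot 34596}{129 + 2 \cdot 34596}} = - \frac{6639}{\frac{103}{8} + \frac{257 + 138384}{129 + 69192}} = - \frac{6639}{\frac{103}{8} + \frac{1}{69321} \cdot 138641} = - \frac{6639}{\frac{103}{8} + \frac{138641}{69321}} = - \frac{6639}{\frac{8249191}{554568}} = \left(-6639\right) \frac{554568}{8249191} = - \frac{3681776952}{8249191}$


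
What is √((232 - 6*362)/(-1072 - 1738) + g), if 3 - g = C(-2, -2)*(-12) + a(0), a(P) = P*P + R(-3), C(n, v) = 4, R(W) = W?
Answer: 2*√1079602/281 ≈ 7.3953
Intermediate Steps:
a(P) = -3 + P² (a(P) = P*P - 3 = P² - 3 = -3 + P²)
g = 54 (g = 3 - (4*(-12) + (-3 + 0²)) = 3 - (-48 + (-3 + 0)) = 3 - (-48 - 3) = 3 - 1*(-51) = 3 + 51 = 54)
√((232 - 6*362)/(-1072 - 1738) + g) = √((232 - 6*362)/(-1072 - 1738) + 54) = √((232 - 2172)/(-2810) + 54) = √(-1940*(-1/2810) + 54) = √(194/281 + 54) = √(15368/281) = 2*√1079602/281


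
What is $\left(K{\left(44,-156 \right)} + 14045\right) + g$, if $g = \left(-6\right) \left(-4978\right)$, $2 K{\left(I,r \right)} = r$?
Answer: $43835$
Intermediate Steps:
$K{\left(I,r \right)} = \frac{r}{2}$
$g = 29868$
$\left(K{\left(44,-156 \right)} + 14045\right) + g = \left(\frac{1}{2} \left(-156\right) + 14045\right) + 29868 = \left(-78 + 14045\right) + 29868 = 13967 + 29868 = 43835$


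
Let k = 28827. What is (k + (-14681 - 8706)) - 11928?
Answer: -6488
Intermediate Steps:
(k + (-14681 - 8706)) - 11928 = (28827 + (-14681 - 8706)) - 11928 = (28827 - 23387) - 11928 = 5440 - 11928 = -6488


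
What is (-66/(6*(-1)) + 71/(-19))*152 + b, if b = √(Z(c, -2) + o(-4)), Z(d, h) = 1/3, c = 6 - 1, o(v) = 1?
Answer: 1104 + 2*√3/3 ≈ 1105.2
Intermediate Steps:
c = 5
Z(d, h) = ⅓
b = 2*√3/3 (b = √(⅓ + 1) = √(4/3) = 2*√3/3 ≈ 1.1547)
(-66/(6*(-1)) + 71/(-19))*152 + b = (-66/(6*(-1)) + 71/(-19))*152 + 2*√3/3 = (-66/(-6) + 71*(-1/19))*152 + 2*√3/3 = (-66*(-⅙) - 71/19)*152 + 2*√3/3 = (11 - 71/19)*152 + 2*√3/3 = (138/19)*152 + 2*√3/3 = 1104 + 2*√3/3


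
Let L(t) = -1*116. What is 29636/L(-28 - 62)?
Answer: -7409/29 ≈ -255.48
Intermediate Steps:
L(t) = -116
29636/L(-28 - 62) = 29636/(-116) = 29636*(-1/116) = -7409/29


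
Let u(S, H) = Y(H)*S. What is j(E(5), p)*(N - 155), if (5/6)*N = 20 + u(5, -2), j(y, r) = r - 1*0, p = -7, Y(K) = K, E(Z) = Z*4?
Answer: 1001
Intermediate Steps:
E(Z) = 4*Z
u(S, H) = H*S
j(y, r) = r (j(y, r) = r + 0 = r)
N = 12 (N = 6*(20 - 2*5)/5 = 6*(20 - 10)/5 = (6/5)*10 = 12)
j(E(5), p)*(N - 155) = -7*(12 - 155) = -7*(-143) = 1001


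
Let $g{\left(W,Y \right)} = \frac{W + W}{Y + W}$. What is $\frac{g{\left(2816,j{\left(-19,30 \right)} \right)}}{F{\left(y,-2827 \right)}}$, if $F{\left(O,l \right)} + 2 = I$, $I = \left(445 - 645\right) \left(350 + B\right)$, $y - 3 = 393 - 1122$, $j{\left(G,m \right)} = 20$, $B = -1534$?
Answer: $\frac{704}{83944891} \approx 8.3865 \cdot 10^{-6}$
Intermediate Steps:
$g{\left(W,Y \right)} = \frac{2 W}{W + Y}$
$y = -726$ ($y = 3 + \left(393 - 1122\right) = 3 - 729 = -726$)
$I = 236800$ ($I = \left(445 - 645\right) \left(350 - 1534\right) = \left(-200\right) \left(-1184\right) = 236800$)
$F{\left(O,l \right)} = 236798$ ($F{\left(O,l \right)} = -2 + 236800 = 236798$)
$\frac{g{\left(2816,j{\left(-19,30 \right)} \right)}}{F{\left(y,-2827 \right)}} = \frac{2 \cdot 2816 \frac{1}{2816 + 20}}{236798} = 2 \cdot 2816 \cdot \frac{1}{2836} \cdot \frac{1}{236798} = \frac{1408}{709} \cdot \frac{1}{236798} = \frac{704}{83944891}$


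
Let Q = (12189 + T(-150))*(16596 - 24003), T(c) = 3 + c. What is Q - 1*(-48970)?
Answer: -89146124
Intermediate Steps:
Q = -89195094 (Q = (12189 + (3 - 150))*(16596 - 24003) = (12189 - 147)*(-7407) = 12042*(-7407) = -89195094)
Q - 1*(-48970) = -89195094 - 1*(-48970) = -89195094 + 48970 = -89146124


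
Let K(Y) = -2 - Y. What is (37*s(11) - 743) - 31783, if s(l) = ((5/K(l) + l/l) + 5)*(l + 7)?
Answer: -374220/13 ≈ -28786.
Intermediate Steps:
s(l) = (6 + 5/(-2 - l))*(7 + l) (s(l) = ((5/(-2 - l) + l/l) + 5)*(l + 7) = ((5/(-2 - l) + 1) + 5)*(7 + l) = ((1 + 5/(-2 - l)) + 5)*(7 + l) = (6 + 5/(-2 - l))*(7 + l))
(37*s(11) - 743) - 31783 = (37*((49 + 6*11² + 49*11)/(2 + 11)) - 743) - 31783 = (37*((49 + 6*121 + 539)/13) - 743) - 31783 = (37*((49 + 726 + 539)/13) - 743) - 31783 = (37*((1/13)*1314) - 743) - 31783 = (37*(1314/13) - 743) - 31783 = (48618/13 - 743) - 31783 = 38959/13 - 31783 = -374220/13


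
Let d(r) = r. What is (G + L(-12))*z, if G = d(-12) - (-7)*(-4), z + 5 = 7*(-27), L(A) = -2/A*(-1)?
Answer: 23377/3 ≈ 7792.3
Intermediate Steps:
L(A) = 2/A
z = -194 (z = -5 + 7*(-27) = -5 - 189 = -194)
G = -40 (G = -12 - (-7)*(-4) = -12 - 1*28 = -12 - 28 = -40)
(G + L(-12))*z = (-40 + 2/(-12))*(-194) = (-40 + 2*(-1/12))*(-194) = (-40 - 1/6)*(-194) = -241/6*(-194) = 23377/3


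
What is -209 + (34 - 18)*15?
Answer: 31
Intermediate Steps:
-209 + (34 - 18)*15 = -209 + 16*15 = -209 + 240 = 31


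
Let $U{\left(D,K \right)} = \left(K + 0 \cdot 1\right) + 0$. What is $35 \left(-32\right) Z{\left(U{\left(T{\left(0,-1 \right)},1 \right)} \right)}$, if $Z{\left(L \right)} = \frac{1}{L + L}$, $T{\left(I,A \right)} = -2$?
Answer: $-560$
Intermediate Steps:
$U{\left(D,K \right)} = K$ ($U{\left(D,K \right)} = \left(K + 0\right) + 0 = K + 0 = K$)
$Z{\left(L \right)} = \frac{1}{2 L}$
$35 \left(-32\right) Z{\left(U{\left(T{\left(0,-1 \right)},1 \right)} \right)} = 35 \left(-32\right) \frac{1}{2 \cdot 1} = - 1120 \cdot \frac{1}{2} \cdot 1 = \left(-1120\right) \frac{1}{2} = -560$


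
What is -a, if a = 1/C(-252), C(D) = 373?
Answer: -1/373 ≈ -0.0026810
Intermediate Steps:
a = 1/373 ≈ 0.0026810
-a = -1*1/373 = -1/373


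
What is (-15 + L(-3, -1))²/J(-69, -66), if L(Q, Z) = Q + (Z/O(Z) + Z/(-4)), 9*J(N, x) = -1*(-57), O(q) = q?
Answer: 13467/304 ≈ 44.299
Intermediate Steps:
J(N, x) = 19/3 (J(N, x) = (-1*(-57))/9 = (⅑)*57 = 19/3)
L(Q, Z) = 1 + Q - Z/4 (L(Q, Z) = Q + (Z/Z + Z/(-4)) = Q + (1 + Z*(-¼)) = Q + (1 - Z/4) = 1 + Q - Z/4)
(-15 + L(-3, -1))²/J(-69, -66) = (-15 + (1 - 3 - ¼*(-1)))²/(19/3) = (-15 + (1 - 3 + ¼))²*(3/19) = (-15 - 7/4)²*(3/19) = (-67/4)²*(3/19) = (4489/16)*(3/19) = 13467/304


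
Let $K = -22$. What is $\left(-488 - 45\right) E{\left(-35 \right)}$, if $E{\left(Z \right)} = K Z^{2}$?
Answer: $14364350$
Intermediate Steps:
$E{\left(Z \right)} = - 22 Z^{2}$
$\left(-488 - 45\right) E{\left(-35 \right)} = \left(-488 - 45\right) \left(- 22 \left(-35\right)^{2}\right) = - 533 \left(\left(-22\right) 1225\right) = \left(-533\right) \left(-26950\right) = 14364350$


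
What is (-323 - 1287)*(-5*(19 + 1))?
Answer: 161000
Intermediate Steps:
(-323 - 1287)*(-5*(19 + 1)) = -(-8050)*20 = -1610*(-100) = 161000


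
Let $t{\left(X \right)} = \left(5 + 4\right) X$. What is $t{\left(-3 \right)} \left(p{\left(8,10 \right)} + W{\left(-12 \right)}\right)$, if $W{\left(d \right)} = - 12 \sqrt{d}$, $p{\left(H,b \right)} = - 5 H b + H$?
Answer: $10584 + 648 i \sqrt{3} \approx 10584.0 + 1122.4 i$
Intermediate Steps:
$t{\left(X \right)} = 9 X$
$p{\left(H,b \right)} = H - 5 H b$ ($p{\left(H,b \right)} = - 5 H b + H = H - 5 H b$)
$t{\left(-3 \right)} \left(p{\left(8,10 \right)} + W{\left(-12 \right)}\right) = 9 \left(-3\right) \left(8 \left(1 - 50\right) - 12 \sqrt{-12}\right) = - 27 \left(8 \left(1 - 50\right) - 12 \cdot 2 i \sqrt{3}\right) = - 27 \left(8 \left(-49\right) - 24 i \sqrt{3}\right) = - 27 \left(-392 - 24 i \sqrt{3}\right) = 10584 + 648 i \sqrt{3}$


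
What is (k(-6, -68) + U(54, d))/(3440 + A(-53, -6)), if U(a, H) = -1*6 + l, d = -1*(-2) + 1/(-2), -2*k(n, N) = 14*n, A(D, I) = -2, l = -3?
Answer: 11/1146 ≈ 0.0095986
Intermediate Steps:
k(n, N) = -7*n
d = 3/2 (d = 2 - 1/2 = 3/2 ≈ 1.5000)
U(a, H) = -9 (U(a, H) = -1*6 - 3 = -6 - 3 = -9)
(k(-6, -68) + U(54, d))/(3440 + A(-53, -6)) = (-7*(-6) - 9)/(3440 - 2) = (42 - 9)/3438 = 33*(1/3438) = 11/1146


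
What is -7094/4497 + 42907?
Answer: 192945685/4497 ≈ 42905.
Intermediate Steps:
-7094/4497 + 42907 = 192945685/4497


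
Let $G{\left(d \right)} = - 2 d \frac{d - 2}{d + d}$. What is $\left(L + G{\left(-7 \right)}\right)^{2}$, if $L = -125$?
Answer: $13456$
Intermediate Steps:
$G{\left(d \right)} = 2 - d$ ($G{\left(d \right)} = - 2 d \frac{-2 + d}{2 d} = 2 - d$)
$\left(L + G{\left(-7 \right)}\right)^{2} = \left(-125 + \left(2 - -7\right)\right)^{2} = \left(-125 + \left(2 + 7\right)\right)^{2} = \left(-125 + 9\right)^{2} = \left(-116\right)^{2} = 13456$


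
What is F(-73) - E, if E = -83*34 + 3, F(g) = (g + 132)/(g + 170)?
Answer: 273502/97 ≈ 2819.6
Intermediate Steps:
F(g) = (132 + g)/(170 + g)
E = -2819 (E = -2822 + 3 = -2819)
F(-73) - E = (132 - 73)/(170 - 73) - 1*(-2819) = 59/97 + 2819 = 273502/97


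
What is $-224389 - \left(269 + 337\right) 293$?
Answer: $-401947$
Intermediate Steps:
$-224389 - \left(269 + 337\right) 293 = -224389 - 606 \cdot 293 = -224389 - 177558 = -401947$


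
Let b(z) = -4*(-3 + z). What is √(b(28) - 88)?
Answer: 2*I*√47 ≈ 13.711*I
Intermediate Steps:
b(z) = 12 - 4*z
√(b(28) - 88) = √((12 - 4*28) - 88) = √((12 - 112) - 88) = √(-100 - 88) = √(-188) = 2*I*√47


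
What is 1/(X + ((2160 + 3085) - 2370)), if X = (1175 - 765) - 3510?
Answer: -1/225 ≈ -0.0044444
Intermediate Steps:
X = -3100 (X = 410 - 3510 = -3100)
1/(X + ((2160 + 3085) - 2370)) = 1/(-3100 + ((2160 + 3085) - 2370)) = 1/(-3100 + (5245 - 2370)) = 1/(-3100 + 2875) = 1/(-225) = -1/225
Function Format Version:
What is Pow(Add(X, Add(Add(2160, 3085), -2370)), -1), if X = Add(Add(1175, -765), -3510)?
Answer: Rational(-1, 225) ≈ -0.0044444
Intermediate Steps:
X = -3100 (X = Add(410, -3510) = -3100)
Pow(Add(X, Add(Add(2160, 3085), -2370)), -1) = Pow(Add(-3100, Add(Add(2160, 3085), -2370)), -1) = Pow(Add(-3100, Add(5245, -2370)), -1) = Pow(Add(-3100, 2875), -1) = Pow(-225, -1) = Rational(-1, 225)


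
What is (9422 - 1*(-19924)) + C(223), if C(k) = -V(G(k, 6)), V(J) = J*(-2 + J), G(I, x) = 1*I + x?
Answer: -22637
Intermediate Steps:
G(I, x) = I + x
C(k) = -(4 + k)*(6 + k) (C(k) = -(k + 6)*(-2 + (k + 6)) = -(6 + k)*(-2 + (6 + k)) = -(6 + k)*(4 + k) = -(4 + k)*(6 + k))
(9422 - 1*(-19924)) + C(223) = (9422 - 1*(-19924)) - (4 + 223)*(6 + 223) = (9422 + 19924) - 1*227*229 = 29346 - 51983 = -22637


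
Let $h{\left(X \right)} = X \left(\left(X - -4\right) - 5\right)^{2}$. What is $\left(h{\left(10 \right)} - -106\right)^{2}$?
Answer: $839056$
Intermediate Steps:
$h{\left(X \right)} = X \left(-1 + X\right)^{2}$ ($h{\left(X \right)} = X \left(\left(X + 4\right) - 5\right)^{2} = X \left(\left(4 + X\right) - 5\right)^{2} = X \left(-1 + X\right)^{2}$)
$\left(h{\left(10 \right)} - -106\right)^{2} = \left(10 \left(-1 + 10\right)^{2} - -106\right)^{2} = \left(10 \cdot 9^{2} + 106\right)^{2} = \left(10 \cdot 81 + 106\right)^{2} = \left(810 + 106\right)^{2} = 916^{2} = 839056$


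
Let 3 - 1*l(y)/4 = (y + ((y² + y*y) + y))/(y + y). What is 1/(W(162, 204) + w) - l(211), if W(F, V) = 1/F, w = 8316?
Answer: 1126253510/1347193 ≈ 836.00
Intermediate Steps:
l(y) = 12 - 2*(2*y + 2*y²)/y (l(y) = 12 - 4*(y + ((y² + y*y) + y))/(y + y) = 12 - 4*(y + ((y² + y²) + y))/(2*y) = 12 - 4*(y + (2*y² + y))*1/(2*y) = 12 - 4*(y + (y + 2*y²))*1/(2*y) = 12 - 4*(2*y + 2*y²)*1/(2*y) = 12 - 2*(2*y + 2*y²)/y)
1/(W(162, 204) + w) - l(211) = 1/(1/162 + 8316) - (8 - 4*211) = 1/(1/162 + 8316) - (8 - 844) = 1/(1347193/162) - 1*(-836) = 162/1347193 + 836 = 1126253510/1347193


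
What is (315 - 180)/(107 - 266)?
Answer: -45/53 ≈ -0.84906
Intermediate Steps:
(315 - 180)/(107 - 266) = 135/(-159) = 135*(-1/159) = -45/53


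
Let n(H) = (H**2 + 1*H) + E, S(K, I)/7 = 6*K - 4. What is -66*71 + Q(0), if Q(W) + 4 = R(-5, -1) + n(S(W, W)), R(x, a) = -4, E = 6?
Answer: -3932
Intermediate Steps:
S(K, I) = -28 + 42*K (S(K, I) = 7*(6*K - 4) = 7*(-4 + 6*K) = -28 + 42*K)
n(H) = 6 + H + H**2 (n(H) = (H**2 + 1*H) + 6 = (H**2 + H) + 6 = (H + H**2) + 6 = 6 + H + H**2)
Q(W) = -30 + (-28 + 42*W)**2 + 42*W (Q(W) = -4 + (-4 + (6 + (-28 + 42*W) + (-28 + 42*W)**2)) = -4 + (-4 + (-22 + (-28 + 42*W)**2 + 42*W)) = -4 + (-26 + (-28 + 42*W)**2 + 42*W) = -30 + (-28 + 42*W)**2 + 42*W)
-66*71 + Q(0) = -66*71 + (754 - 2310*0 + 1764*0**2) = -4686 + (754 + 0 + 1764*0) = -4686 + (754 + 0 + 0) = -4686 + 754 = -3932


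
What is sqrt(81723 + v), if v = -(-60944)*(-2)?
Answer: I*sqrt(40165) ≈ 200.41*I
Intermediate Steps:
v = -121888 (v = -30472*4 = -121888)
sqrt(81723 + v) = sqrt(81723 - 121888) = sqrt(-40165) = I*sqrt(40165)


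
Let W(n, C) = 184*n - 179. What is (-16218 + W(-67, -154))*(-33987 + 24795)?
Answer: 264040200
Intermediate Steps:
W(n, C) = -179 + 184*n
(-16218 + W(-67, -154))*(-33987 + 24795) = (-16218 + (-179 + 184*(-67)))*(-33987 + 24795) = (-16218 + (-179 - 12328))*(-9192) = (-16218 - 12507)*(-9192) = -28725*(-9192) = 264040200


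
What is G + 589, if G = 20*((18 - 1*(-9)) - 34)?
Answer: 449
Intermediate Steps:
G = -140 (G = 20*((18 + 9) - 34) = 20*(27 - 34) = 20*(-7) = -140)
G + 589 = -140 + 589 = 449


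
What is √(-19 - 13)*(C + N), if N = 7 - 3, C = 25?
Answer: 116*I*√2 ≈ 164.05*I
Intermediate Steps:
N = 4
√(-19 - 13)*(C + N) = √(-19 - 13)*(25 + 4) = √(-32)*29 = (4*I*√2)*29 = 116*I*√2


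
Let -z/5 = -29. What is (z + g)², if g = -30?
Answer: 13225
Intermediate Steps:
z = 145 (z = -5*(-29) = 145)
(z + g)² = (145 - 30)² = 115² = 13225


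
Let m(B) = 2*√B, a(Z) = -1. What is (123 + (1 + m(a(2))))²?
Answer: 15372 + 496*I ≈ 15372.0 + 496.0*I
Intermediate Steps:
(123 + (1 + m(a(2))))² = (123 + (1 + 2*√(-1)))² = (123 + (1 + 2*I))² = (124 + 2*I)²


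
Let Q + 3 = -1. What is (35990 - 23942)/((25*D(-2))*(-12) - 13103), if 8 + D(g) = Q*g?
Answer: -12048/13103 ≈ -0.91948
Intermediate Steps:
Q = -4 (Q = -3 - 1 = -4)
D(g) = -8 - 4*g
(35990 - 23942)/((25*D(-2))*(-12) - 13103) = (35990 - 23942)/((25*(-8 - 4*(-2)))*(-12) - 13103) = 12048/((25*(-8 + 8))*(-12) - 13103) = 12048/((25*0)*(-12) - 13103) = 12048/(0*(-12) - 13103) = 12048/(0 - 13103) = 12048/(-13103) = 12048*(-1/13103) = -12048/13103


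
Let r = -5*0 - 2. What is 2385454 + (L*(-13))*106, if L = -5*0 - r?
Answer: 2382698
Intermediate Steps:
r = -2 (r = 0 - 2 = -2)
L = 2 (L = -5*0 - 1*(-2) = 0 + 2 = 2)
2385454 + (L*(-13))*106 = 2385454 + (2*(-13))*106 = 2385454 - 26*106 = 2385454 - 2756 = 2382698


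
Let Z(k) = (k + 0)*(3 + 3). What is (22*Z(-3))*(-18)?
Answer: 7128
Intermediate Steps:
Z(k) = 6*k (Z(k) = k*6 = 6*k)
(22*Z(-3))*(-18) = (22*(6*(-3)))*(-18) = (22*(-18))*(-18) = -396*(-18) = 7128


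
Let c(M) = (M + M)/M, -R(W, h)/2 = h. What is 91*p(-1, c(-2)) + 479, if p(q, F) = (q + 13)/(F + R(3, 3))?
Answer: 206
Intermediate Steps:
R(W, h) = -2*h
c(M) = 2 (c(M) = (2*M)/M = 2)
p(q, F) = (13 + q)/(-6 + F) (p(q, F) = (q + 13)/(F - 2*3) = (13 + q)/(F - 6) = (13 + q)/(-6 + F))
91*p(-1, c(-2)) + 479 = 91*((13 - 1)/(-6 + 2)) + 479 = 91*(12/(-4)) + 479 = 91*(-¼*12) + 479 = 91*(-3) + 479 = -273 + 479 = 206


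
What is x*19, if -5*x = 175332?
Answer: -3331308/5 ≈ -6.6626e+5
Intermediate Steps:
x = -175332/5 (x = -⅕*175332 = -175332/5 ≈ -35066.)
x*19 = -175332/5*19 = -3331308/5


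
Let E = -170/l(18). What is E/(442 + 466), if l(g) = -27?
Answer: 85/12258 ≈ 0.0069342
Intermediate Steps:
E = 170/27 (E = -170/(-27) = -170*(-1/27) = 170/27 ≈ 6.2963)
E/(442 + 466) = 170/(27*(442 + 466)) = (170/27)/908 = (170/27)*(1/908) = 85/12258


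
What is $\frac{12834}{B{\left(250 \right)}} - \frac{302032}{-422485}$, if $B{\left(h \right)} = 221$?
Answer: $\frac{5488921562}{93369185} \approx 58.787$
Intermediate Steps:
$\frac{12834}{B{\left(250 \right)}} - \frac{302032}{-422485} = \frac{12834}{221} - \frac{302032}{-422485} = 12834 \cdot \frac{1}{221} - - \frac{302032}{422485} = \frac{12834}{221} + \frac{302032}{422485} = \frac{5488921562}{93369185}$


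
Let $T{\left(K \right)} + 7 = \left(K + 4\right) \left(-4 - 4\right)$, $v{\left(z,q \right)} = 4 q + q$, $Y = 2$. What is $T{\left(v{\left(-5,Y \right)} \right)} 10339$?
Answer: $-1230341$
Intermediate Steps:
$v{\left(z,q \right)} = 5 q$
$T{\left(K \right)} = -39 - 8 K$ ($T{\left(K \right)} = -7 + \left(K + 4\right) \left(-4 - 4\right) = -7 + \left(4 + K\right) \left(-8\right) = -7 - \left(32 + 8 K\right) = -39 - 8 K$)
$T{\left(v{\left(-5,Y \right)} \right)} 10339 = \left(-39 - 8 \cdot 5 \cdot 2\right) 10339 = \left(-39 - 80\right) 10339 = \left(-119\right) 10339 = -1230341$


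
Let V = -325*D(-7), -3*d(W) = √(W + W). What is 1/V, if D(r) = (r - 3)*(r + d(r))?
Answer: -9/211250 + 3*I*√14/1478750 ≈ -4.2604e-5 + 7.5909e-6*I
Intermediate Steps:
d(W) = -√2*√W/3 (d(W) = -√(W + W)/3 = -√2*√W/3)
D(r) = (-3 + r)*(r - √2*√r/3) (D(r) = (r - 3)*(r - √2*√r/3) = (-3 + r)*(r - √2*√r/3))
V = -22750 - 3250*I*√14/3 (V = -325*((-7)² - 3*(-7) + √2*√(-7) - √2*(-7)^(3/2)/3) = -325*(49 + 21 + √2*(I*√7) - √2*(-7*I*√7)/3) = -325*(49 + 21 + I*√14 + 7*I*√14/3) = -325*(70 + 10*I*√14/3) = -22750 - 3250*I*√14/3 ≈ -22750.0 - 4053.5*I)
1/V = 1/(-22750 - 3250*I*√14/3)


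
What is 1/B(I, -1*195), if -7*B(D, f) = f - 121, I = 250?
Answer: 7/316 ≈ 0.022152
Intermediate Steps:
B(D, f) = 121/7 - f/7 (B(D, f) = -(f - 121)/7 = -(-121 + f)/7 = 121/7 - f/7)
1/B(I, -1*195) = 1/(121/7 - (-1)*195/7) = 1/(121/7 - ⅐*(-195)) = 1/(121/7 + 195/7) = 1/(316/7) = 7/316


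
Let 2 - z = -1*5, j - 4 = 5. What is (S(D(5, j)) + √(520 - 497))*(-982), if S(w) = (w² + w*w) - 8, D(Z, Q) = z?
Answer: -88380 - 982*√23 ≈ -93090.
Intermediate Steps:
j = 9 (j = 4 + 5 = 9)
z = 7 (z = 2 - (-1)*5 = 2 - 1*(-5) = 2 + 5 = 7)
D(Z, Q) = 7
S(w) = -8 + 2*w² (S(w) = (w² + w²) - 8 = 2*w² - 8 = -8 + 2*w²)
(S(D(5, j)) + √(520 - 497))*(-982) = ((-8 + 2*7²) + √(520 - 497))*(-982) = ((-8 + 2*49) + √23)*(-982) = ((-8 + 98) + √23)*(-982) = (90 + √23)*(-982) = -88380 - 982*√23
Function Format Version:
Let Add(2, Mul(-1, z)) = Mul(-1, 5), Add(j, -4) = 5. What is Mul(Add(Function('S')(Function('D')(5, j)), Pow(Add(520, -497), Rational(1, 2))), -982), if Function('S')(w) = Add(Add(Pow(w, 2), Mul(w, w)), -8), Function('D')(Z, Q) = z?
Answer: Add(-88380, Mul(-982, Pow(23, Rational(1, 2)))) ≈ -93090.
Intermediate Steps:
j = 9 (j = Add(4, 5) = 9)
z = 7 (z = Add(2, Mul(-1, Mul(-1, 5))) = Add(2, Mul(-1, -5)) = Add(2, 5) = 7)
Function('D')(Z, Q) = 7
Function('S')(w) = Add(-8, Mul(2, Pow(w, 2))) (Function('S')(w) = Add(Add(Pow(w, 2), Pow(w, 2)), -8) = Add(Mul(2, Pow(w, 2)), -8) = Add(-8, Mul(2, Pow(w, 2))))
Mul(Add(Function('S')(Function('D')(5, j)), Pow(Add(520, -497), Rational(1, 2))), -982) = Mul(Add(Add(-8, Mul(2, Pow(7, 2))), Pow(Add(520, -497), Rational(1, 2))), -982) = Mul(Add(Add(-8, Mul(2, 49)), Pow(23, Rational(1, 2))), -982) = Mul(Add(Add(-8, 98), Pow(23, Rational(1, 2))), -982) = Mul(Add(90, Pow(23, Rational(1, 2))), -982) = Add(-88380, Mul(-982, Pow(23, Rational(1, 2))))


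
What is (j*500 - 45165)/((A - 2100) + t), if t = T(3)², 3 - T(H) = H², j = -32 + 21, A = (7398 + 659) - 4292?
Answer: -50665/1701 ≈ -29.785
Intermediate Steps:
A = 3765 (A = 8057 - 4292 = 3765)
j = -11
T(H) = 3 - H²
t = 36 (t = (3 - 1*3²)² = (3 - 1*9)² = (3 - 9)² = (-6)² = 36)
(j*500 - 45165)/((A - 2100) + t) = (-11*500 - 45165)/((3765 - 2100) + 36) = (-5500 - 45165)/(1665 + 36) = -50665/1701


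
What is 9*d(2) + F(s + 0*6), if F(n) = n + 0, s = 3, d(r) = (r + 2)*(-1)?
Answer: -33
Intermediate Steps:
d(r) = -2 - r (d(r) = (2 + r)*(-1) = -2 - r)
F(n) = n
9*d(2) + F(s + 0*6) = 9*(-2 - 1*2) + (3 + 0*6) = 9*(-2 - 2) + (3 + 0) = 9*(-4) + 3 = -36 + 3 = -33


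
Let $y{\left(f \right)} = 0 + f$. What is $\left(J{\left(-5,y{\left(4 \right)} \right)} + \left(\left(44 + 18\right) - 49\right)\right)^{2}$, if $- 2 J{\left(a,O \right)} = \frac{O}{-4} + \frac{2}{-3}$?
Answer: $\frac{6889}{36} \approx 191.36$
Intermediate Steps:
$y{\left(f \right)} = f$
$J{\left(a,O \right)} = \frac{1}{3} + \frac{O}{8}$ ($J{\left(a,O \right)} = - \frac{\frac{O}{-4} + \frac{2}{-3}}{2} = - \frac{O \left(- \frac{1}{4}\right) + 2 \left(- \frac{1}{3}\right)}{2} = - \frac{- \frac{O}{4} - \frac{2}{3}}{2} = - \frac{- \frac{2}{3} - \frac{O}{4}}{2} = \frac{1}{3} + \frac{O}{8}$)
$\left(J{\left(-5,y{\left(4 \right)} \right)} + \left(\left(44 + 18\right) - 49\right)\right)^{2} = \left(\left(\frac{1}{3} + \frac{1}{8} \cdot 4\right) + \left(\left(44 + 18\right) - 49\right)\right)^{2} = \left(\left(\frac{1}{3} + \frac{1}{2}\right) + \left(62 - 49\right)\right)^{2} = \left(\frac{5}{6} + 13\right)^{2} = \left(\frac{83}{6}\right)^{2} = \frac{6889}{36}$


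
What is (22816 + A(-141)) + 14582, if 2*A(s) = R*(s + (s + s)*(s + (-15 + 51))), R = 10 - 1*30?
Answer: -257292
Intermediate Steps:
R = -20 (R = 10 - 30 = -20)
A(s) = -10*s - 20*s*(36 + s) (A(s) = (-20*(s + (s + s)*(s + (-15 + 51))))/2 = (-20*(s + (2*s)*(s + 36)))/2 = (-20*(s + (2*s)*(36 + s)))/2 = (-20*(s + 2*s*(36 + s)))/2 = (-20*s - 40*s*(36 + s))/2 = -10*s - 20*s*(36 + s))
(22816 + A(-141)) + 14582 = (22816 - 10*(-141)*(73 + 2*(-141))) + 14582 = (22816 - 10*(-141)*(73 - 282)) + 14582 = (22816 - 10*(-141)*(-209)) + 14582 = (22816 - 294690) + 14582 = -271874 + 14582 = -257292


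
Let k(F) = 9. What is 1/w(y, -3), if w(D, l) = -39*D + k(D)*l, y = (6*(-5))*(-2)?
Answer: -1/2367 ≈ -0.00042248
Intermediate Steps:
y = 60 (y = -30*(-2) = 60)
w(D, l) = -39*D + 9*l
1/w(y, -3) = 1/(-39*60 + 9*(-3)) = 1/(-2340 - 27) = 1/(-2367) = -1/2367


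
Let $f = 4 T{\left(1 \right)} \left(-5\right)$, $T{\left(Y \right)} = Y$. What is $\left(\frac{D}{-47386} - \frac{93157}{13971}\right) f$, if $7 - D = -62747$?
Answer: $\frac{52910737360}{331014903} \approx 159.84$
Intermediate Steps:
$D = 62754$ ($D = 7 - -62747 = 7 + 62747 = 62754$)
$f = -20$ ($f = 4 \cdot 1 \left(-5\right) = 4 \left(-5\right) = -20$)
$\left(\frac{D}{-47386} - \frac{93157}{13971}\right) f = \left(\frac{62754}{-47386} - \frac{93157}{13971}\right) \left(-20\right) = \left(62754 \left(- \frac{1}{47386}\right) - \frac{93157}{13971}\right) \left(-20\right) = \left(- \frac{31377}{23693} - \frac{93157}{13971}\right) \left(-20\right) = \left(- \frac{2645536868}{331014903}\right) \left(-20\right) = \frac{52910737360}{331014903}$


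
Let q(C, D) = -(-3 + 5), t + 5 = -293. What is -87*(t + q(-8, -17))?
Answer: 26100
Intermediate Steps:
t = -298 (t = -5 - 293 = -298)
q(C, D) = -2 (q(C, D) = -1*2 = -2)
-87*(t + q(-8, -17)) = -87*(-298 - 2) = -87*(-300) = 26100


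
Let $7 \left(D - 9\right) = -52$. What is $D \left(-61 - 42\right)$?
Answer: $- \frac{1133}{7} \approx -161.86$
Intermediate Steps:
$D = \frac{11}{7}$ ($D = 9 + \frac{1}{7} \left(-52\right) = 9 - \frac{52}{7} = \frac{11}{7} \approx 1.5714$)
$D \left(-61 - 42\right) = \frac{11 \left(-61 - 42\right)}{7} = \frac{11}{7} \left(-103\right) = - \frac{1133}{7}$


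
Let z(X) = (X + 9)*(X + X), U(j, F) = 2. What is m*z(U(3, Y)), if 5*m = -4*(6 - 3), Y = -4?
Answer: -528/5 ≈ -105.60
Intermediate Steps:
z(X) = 2*X*(9 + X) (z(X) = (9 + X)*(2*X) = 2*X*(9 + X))
m = -12/5 (m = (-4*(6 - 3))/5 = (-4*3)/5 = (⅕)*(-12) = -12/5 ≈ -2.4000)
m*z(U(3, Y)) = -24*2*(9 + 2)/5 = -24*2*11/5 = -12/5*44 = -528/5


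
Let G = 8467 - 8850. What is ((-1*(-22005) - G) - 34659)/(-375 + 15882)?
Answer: -12271/15507 ≈ -0.79132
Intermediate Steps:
G = -383
((-1*(-22005) - G) - 34659)/(-375 + 15882) = ((-1*(-22005) - 1*(-383)) - 34659)/(-375 + 15882) = ((22005 + 383) - 34659)/15507 = (22388 - 34659)*(1/15507) = -12271*1/15507 = -12271/15507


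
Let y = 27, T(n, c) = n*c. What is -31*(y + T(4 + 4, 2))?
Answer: -1333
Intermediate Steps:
T(n, c) = c*n
-31*(y + T(4 + 4, 2)) = -31*(27 + 2*(4 + 4)) = -31*(27 + 2*8) = -31*(27 + 16) = -31*43 = -1333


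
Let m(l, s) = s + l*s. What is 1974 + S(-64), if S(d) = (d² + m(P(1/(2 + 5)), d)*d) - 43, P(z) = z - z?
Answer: 10123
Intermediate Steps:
P(z) = 0
S(d) = -43 + 2*d² (S(d) = (d² + (d*(1 + 0))*d) - 43 = (d² + (d*1)*d) - 43 = (d² + d*d) - 43 = (d² + d²) - 43 = 2*d² - 43 = -43 + 2*d²)
1974 + S(-64) = 1974 + (-43 + 2*(-64)²) = 1974 + (-43 + 2*4096) = 1974 + (-43 + 8192) = 1974 + 8149 = 10123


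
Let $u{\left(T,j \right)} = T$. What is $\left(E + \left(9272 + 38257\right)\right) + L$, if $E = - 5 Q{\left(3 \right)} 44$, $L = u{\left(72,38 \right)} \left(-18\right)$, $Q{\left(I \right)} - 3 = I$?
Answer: $44913$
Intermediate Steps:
$Q{\left(I \right)} = 3 + I$
$L = -1296$ ($L = 72 \left(-18\right) = -1296$)
$E = -1320$ ($E = - 5 \left(3 + 3\right) 44 = \left(-5\right) 6 \cdot 44 = \left(-30\right) 44 = -1320$)
$\left(E + \left(9272 + 38257\right)\right) + L = \left(-1320 + \left(9272 + 38257\right)\right) - 1296 = \left(-1320 + 47529\right) - 1296 = 46209 - 1296 = 44913$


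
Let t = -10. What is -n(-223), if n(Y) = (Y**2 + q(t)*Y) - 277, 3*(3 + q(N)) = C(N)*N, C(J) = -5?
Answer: -139213/3 ≈ -46404.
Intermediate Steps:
q(N) = -3 - 5*N/3 (q(N) = -3 + (-5*N)/3 = -3 - 5*N/3)
n(Y) = -277 + Y**2 + 41*Y/3 (n(Y) = (Y**2 + (-3 - 5/3*(-10))*Y) - 277 = (Y**2 + (-3 + 50/3)*Y) - 277 = (Y**2 + 41*Y/3) - 277 = -277 + Y**2 + 41*Y/3)
-n(-223) = -(-277 + (-223)**2 + (41/3)*(-223)) = -(-277 + 49729 - 9143/3) = -1*139213/3 = -139213/3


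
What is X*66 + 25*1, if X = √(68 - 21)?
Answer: 25 + 66*√47 ≈ 477.47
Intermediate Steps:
X = √47 ≈ 6.8557
X*66 + 25*1 = √47*66 + 25*1 = 66*√47 + 25 = 25 + 66*√47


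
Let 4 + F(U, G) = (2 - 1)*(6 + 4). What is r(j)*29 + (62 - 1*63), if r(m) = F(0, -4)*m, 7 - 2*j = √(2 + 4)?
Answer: 608 - 87*√6 ≈ 394.89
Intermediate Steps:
F(U, G) = 6 (F(U, G) = -4 + (2 - 1)*(6 + 4) = -4 + 1*10 = -4 + 10 = 6)
j = 7/2 - √6/2 (j = 7/2 - √(2 + 4)/2 = 7/2 - √6/2 ≈ 2.2753)
r(m) = 6*m
r(j)*29 + (62 - 1*63) = (6*(7/2 - √6/2))*29 + (62 - 1*63) = (21 - 3*√6)*29 + (62 - 63) = (609 - 87*√6) - 1 = 608 - 87*√6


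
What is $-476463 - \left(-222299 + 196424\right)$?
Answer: $-450588$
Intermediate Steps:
$-476463 - \left(-222299 + 196424\right) = -476463 - -25875 = -476463 + 25875 = -450588$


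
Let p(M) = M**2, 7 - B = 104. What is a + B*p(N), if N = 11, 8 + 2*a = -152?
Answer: -11817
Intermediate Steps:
a = -80 (a = -4 + (1/2)*(-152) = -4 - 76 = -80)
B = -97 (B = 7 - 1*104 = 7 - 104 = -97)
a + B*p(N) = -80 - 97*11**2 = -80 - 97*121 = -80 - 11737 = -11817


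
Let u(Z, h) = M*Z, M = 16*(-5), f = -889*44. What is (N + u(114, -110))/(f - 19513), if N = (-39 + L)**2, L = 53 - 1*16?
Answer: 9116/58629 ≈ 0.15549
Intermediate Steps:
L = 37 (L = 53 - 16 = 37)
f = -39116
M = -80
N = 4 (N = (-39 + 37)**2 = (-2)**2 = 4)
u(Z, h) = -80*Z
(N + u(114, -110))/(f - 19513) = (4 - 80*114)/(-39116 - 19513) = (4 - 9120)/(-58629) = -9116*(-1/58629) = 9116/58629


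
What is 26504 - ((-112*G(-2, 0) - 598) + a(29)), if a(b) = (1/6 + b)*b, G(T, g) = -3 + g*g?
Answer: 155521/6 ≈ 25920.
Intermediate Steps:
G(T, g) = -3 + g²
a(b) = b*(⅙ + b) (a(b) = (⅙ + b)*b = b*(⅙ + b))
26504 - ((-112*G(-2, 0) - 598) + a(29)) = 26504 - ((-112*(-3 + 0²) - 598) + 29*(⅙ + 29)) = 26504 - ((-112*(-3 + 0) - 598) + 29*(175/6)) = 26504 - ((-112*(-3) - 598) + 5075/6) = 26504 - ((336 - 598) + 5075/6) = 26504 - (-262 + 5075/6) = 26504 - 1*3503/6 = 26504 - 3503/6 = 155521/6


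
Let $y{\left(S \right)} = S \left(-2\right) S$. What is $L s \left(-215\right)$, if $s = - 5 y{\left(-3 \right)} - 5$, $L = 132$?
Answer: $-2412300$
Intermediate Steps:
$y{\left(S \right)} = - 2 S^{2}$ ($y{\left(S \right)} = - 2 S S = - 2 S^{2}$)
$s = 85$ ($s = - 5 \left(- 2 \left(-3\right)^{2}\right) - 5 = - 5 \left(\left(-2\right) 9\right) - 5 = \left(-5\right) \left(-18\right) - 5 = 90 - 5 = 85$)
$L s \left(-215\right) = 132 \cdot 85 \left(-215\right) = 11220 \left(-215\right) = -2412300$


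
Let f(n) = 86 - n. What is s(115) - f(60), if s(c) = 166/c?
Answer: -2824/115 ≈ -24.557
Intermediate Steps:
s(115) - f(60) = 166/115 - (86 - 1*60) = 166*(1/115) - (86 - 60) = 166/115 - 1*26 = 166/115 - 26 = -2824/115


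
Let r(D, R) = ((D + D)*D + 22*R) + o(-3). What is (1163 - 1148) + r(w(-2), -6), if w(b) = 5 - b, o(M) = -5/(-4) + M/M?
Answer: -67/4 ≈ -16.750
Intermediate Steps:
o(M) = 9/4 (o(M) = -5*(-1/4) + 1 = 5/4 + 1 = 9/4)
r(D, R) = 9/4 + 2*D**2 + 22*R (r(D, R) = ((D + D)*D + 22*R) + 9/4 = ((2*D)*D + 22*R) + 9/4 = (2*D**2 + 22*R) + 9/4 = 9/4 + 2*D**2 + 22*R)
(1163 - 1148) + r(w(-2), -6) = (1163 - 1148) + (9/4 + 2*(5 - 1*(-2))**2 + 22*(-6)) = 15 + (9/4 + 2*(5 + 2)**2 - 132) = 15 + (9/4 + 2*7**2 - 132) = 15 + (9/4 + 2*49 - 132) = 15 + (9/4 + 98 - 132) = 15 - 127/4 = -67/4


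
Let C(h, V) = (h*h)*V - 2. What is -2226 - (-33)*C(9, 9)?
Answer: 21765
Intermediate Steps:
C(h, V) = -2 + V*h² (C(h, V) = h²*V - 2 = V*h² - 2 = -2 + V*h²)
-2226 - (-33)*C(9, 9) = -2226 - (-33)*(-2 + 9*9²) = -2226 - (-33)*(-2 + 9*81) = -2226 - (-33)*(-2 + 729) = -2226 - (-33)*727 = -2226 - 1*(-23991) = -2226 + 23991 = 21765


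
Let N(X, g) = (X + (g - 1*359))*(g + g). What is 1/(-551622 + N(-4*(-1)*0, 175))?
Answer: -1/616022 ≈ -1.6233e-6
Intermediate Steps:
N(X, g) = 2*g*(-359 + X + g) (N(X, g) = (X + (g - 359))*(2*g) = (X + (-359 + g))*(2*g) = (-359 + X + g)*(2*g) = 2*g*(-359 + X + g))
1/(-551622 + N(-4*(-1)*0, 175)) = 1/(-551622 + 2*175*(-359 - 4*(-1)*0 + 175)) = 1/(-551622 + 2*175*(-359 + 4*0 + 175)) = 1/(-551622 + 2*175*(-359 + 0 + 175)) = 1/(-551622 + 2*175*(-184)) = 1/(-551622 - 64400) = 1/(-616022) = -1/616022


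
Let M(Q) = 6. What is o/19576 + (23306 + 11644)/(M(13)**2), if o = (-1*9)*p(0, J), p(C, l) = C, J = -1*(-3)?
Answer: 5825/6 ≈ 970.83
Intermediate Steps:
J = 3
o = 0 (o = -1*9*0 = -9*0 = 0)
o/19576 + (23306 + 11644)/(M(13)**2) = 0/19576 + (23306 + 11644)/(6**2) = 0*(1/19576) + 34950/36 = 0 + 34950*(1/36) = 0 + 5825/6 = 5825/6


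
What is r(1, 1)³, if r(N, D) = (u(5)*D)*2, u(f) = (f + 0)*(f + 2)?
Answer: 343000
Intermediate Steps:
u(f) = f*(2 + f)
r(N, D) = 70*D (r(N, D) = ((5*(2 + 5))*D)*2 = ((5*7)*D)*2 = (35*D)*2 = 70*D)
r(1, 1)³ = (70*1)³ = 70³ = 343000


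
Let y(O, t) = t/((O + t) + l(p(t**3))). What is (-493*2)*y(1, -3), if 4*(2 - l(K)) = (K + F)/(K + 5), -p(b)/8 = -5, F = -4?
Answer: -14790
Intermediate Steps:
p(b) = 40 (p(b) = -8*(-5) = 40)
l(K) = 2 - (-4 + K)/(4*(5 + K)) (l(K) = 2 - (K - 4)/(4*(K + 5)) = 2 - (-4 + K)/(4*(5 + K)))
y(O, t) = t/(9/5 + O + t) (y(O, t) = t/((O + t) + (44 + 7*40)/(4*(5 + 40))) = t/((O + t) + (1/4)*(44 + 280)/45) = t/((O + t) + (1/4)*(1/45)*324) = t/((O + t) + 9/5) = t/(9/5 + O + t))
(-493*2)*y(1, -3) = (-493*2)*(5*(-3)/(9 + 5*1 + 5*(-3))) = -4930*(-3)/(9 + 5 - 15) = -4930*(-3)/(-1) = -4930*(-3)*(-1) = -986*15 = -14790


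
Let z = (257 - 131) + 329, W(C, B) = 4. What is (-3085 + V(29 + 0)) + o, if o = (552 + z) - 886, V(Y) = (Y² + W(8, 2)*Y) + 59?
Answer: -1948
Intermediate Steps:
z = 455 (z = 126 + 329 = 455)
V(Y) = 59 + Y² + 4*Y (V(Y) = (Y² + 4*Y) + 59 = 59 + Y² + 4*Y)
o = 121 (o = (552 + 455) - 886 = 1007 - 886 = 121)
(-3085 + V(29 + 0)) + o = (-3085 + (59 + (29 + 0)² + 4*(29 + 0))) + 121 = (-3085 + (59 + 29² + 4*29)) + 121 = (-3085 + (59 + 841 + 116)) + 121 = (-3085 + 1016) + 121 = -2069 + 121 = -1948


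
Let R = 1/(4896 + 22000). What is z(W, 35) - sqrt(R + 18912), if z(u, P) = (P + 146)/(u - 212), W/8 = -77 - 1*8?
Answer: -181/892 - sqrt(508657153)/164 ≈ -137.72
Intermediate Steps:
W = -680 (W = 8*(-77 - 1*8) = 8*(-77 - 8) = 8*(-85) = -680)
R = 1/26896 ≈ 3.7180e-5
z(u, P) = (146 + P)/(-212 + u)
z(W, 35) - sqrt(R + 18912) = (146 + 35)/(-212 - 680) - sqrt(1/26896 + 18912) = 181/(-892) - sqrt(508657153/26896) = -1/892*181 - sqrt(508657153)/164 = -181/892 - sqrt(508657153)/164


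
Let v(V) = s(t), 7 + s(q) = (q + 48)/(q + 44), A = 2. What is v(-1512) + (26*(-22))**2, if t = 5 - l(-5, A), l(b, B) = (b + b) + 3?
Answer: 4580493/14 ≈ 3.2718e+5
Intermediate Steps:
l(b, B) = 3 + 2*b (l(b, B) = 2*b + 3 = 3 + 2*b)
t = 12 (t = 5 - (3 + 2*(-5)) = 5 - (3 - 10) = 5 - 1*(-7) = 5 + 7 = 12)
s(q) = -7 + (48 + q)/(44 + q) (s(q) = -7 + (q + 48)/(q + 44) = -7 + (48 + q)/(44 + q))
v(V) = -83/14 (v(V) = 2*(-130 - 3*12)/(44 + 12) = 2*(-130 - 36)/56 = 2*(1/56)*(-166) = -83/14)
v(-1512) + (26*(-22))**2 = -83/14 + (26*(-22))**2 = -83/14 + (-572)**2 = -83/14 + 327184 = 4580493/14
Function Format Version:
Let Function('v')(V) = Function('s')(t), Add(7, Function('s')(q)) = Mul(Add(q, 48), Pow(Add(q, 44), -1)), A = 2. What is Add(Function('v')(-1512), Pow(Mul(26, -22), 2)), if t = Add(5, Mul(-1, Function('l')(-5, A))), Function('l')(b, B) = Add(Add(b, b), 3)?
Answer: Rational(4580493, 14) ≈ 3.2718e+5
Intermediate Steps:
Function('l')(b, B) = Add(3, Mul(2, b)) (Function('l')(b, B) = Add(Mul(2, b), 3) = Add(3, Mul(2, b)))
t = 12 (t = Add(5, Mul(-1, Add(3, Mul(2, -5)))) = Add(5, Mul(-1, Add(3, -10))) = Add(5, Mul(-1, -7)) = Add(5, 7) = 12)
Function('s')(q) = Add(-7, Mul(Pow(Add(44, q), -1), Add(48, q))) (Function('s')(q) = Add(-7, Mul(Add(q, 48), Pow(Add(q, 44), -1))) = Add(-7, Mul(Add(48, q), Pow(Add(44, q), -1))) = Add(-7, Mul(Pow(Add(44, q), -1), Add(48, q))))
Function('v')(V) = Rational(-83, 14) (Function('v')(V) = Mul(2, Pow(Add(44, 12), -1), Add(-130, Mul(-3, 12))) = Mul(2, Pow(56, -1), Add(-130, -36)) = Mul(2, Rational(1, 56), -166) = Rational(-83, 14))
Add(Function('v')(-1512), Pow(Mul(26, -22), 2)) = Add(Rational(-83, 14), Pow(Mul(26, -22), 2)) = Add(Rational(-83, 14), Pow(-572, 2)) = Add(Rational(-83, 14), 327184) = Rational(4580493, 14)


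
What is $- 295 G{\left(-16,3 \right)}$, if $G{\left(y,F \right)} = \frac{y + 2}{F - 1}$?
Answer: $2065$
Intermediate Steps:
$G{\left(y,F \right)} = \frac{2 + y}{-1 + F}$
$- 295 G{\left(-16,3 \right)} = - 295 \frac{2 - 16}{-1 + 3} = - 295 \cdot \frac{1}{2} \left(-14\right) = \left(-295\right) \left(-7\right) = 2065$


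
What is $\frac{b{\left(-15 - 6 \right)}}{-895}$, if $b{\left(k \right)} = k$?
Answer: $\frac{21}{895} \approx 0.023464$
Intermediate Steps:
$\frac{b{\left(-15 - 6 \right)}}{-895} = \frac{-15 - 6}{-895} = \left(-21\right) \left(- \frac{1}{895}\right) = \frac{21}{895}$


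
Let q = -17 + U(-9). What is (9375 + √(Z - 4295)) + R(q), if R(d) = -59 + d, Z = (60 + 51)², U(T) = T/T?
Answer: 9300 + √8026 ≈ 9389.6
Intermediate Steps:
U(T) = 1
q = -16 (q = -17 + 1 = -16)
Z = 12321 (Z = 111² = 12321)
(9375 + √(Z - 4295)) + R(q) = (9375 + √(12321 - 4295)) + (-59 - 16) = (9375 + √8026) - 75 = 9300 + √8026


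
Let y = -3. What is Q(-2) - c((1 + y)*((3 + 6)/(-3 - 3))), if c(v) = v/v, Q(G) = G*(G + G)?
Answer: 7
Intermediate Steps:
Q(G) = 2*G² (Q(G) = G*(2*G) = 2*G²)
c(v) = 1
Q(-2) - c((1 + y)*((3 + 6)/(-3 - 3))) = 2*(-2)² - 1*1 = 2*4 - 1 = 8 - 1 = 7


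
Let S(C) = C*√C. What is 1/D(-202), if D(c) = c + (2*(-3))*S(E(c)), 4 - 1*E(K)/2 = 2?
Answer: -1/250 ≈ -0.0040000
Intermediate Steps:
E(K) = 4 (E(K) = 8 - 2*2 = 8 - 4 = 4)
S(C) = C^(3/2)
D(c) = -48 + c (D(c) = c + (2*(-3))*4^(3/2) = c - 6*8 = c - 48 = -48 + c)
1/D(-202) = 1/(-48 - 202) = 1/(-250) = -1/250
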